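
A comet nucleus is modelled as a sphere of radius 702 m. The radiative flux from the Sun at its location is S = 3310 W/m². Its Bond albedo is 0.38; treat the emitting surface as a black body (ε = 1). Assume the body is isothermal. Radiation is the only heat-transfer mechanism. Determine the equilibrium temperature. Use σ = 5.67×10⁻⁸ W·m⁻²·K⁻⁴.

T ≈ 308 K

At equilibrium, absorbed power = emitted power.
Absorbing cross-section = πr² = 1.548×10⁶ m²; emitting surface = 4πr² = 6.193×10⁶ m² (ratio 4).
(1−a)S·A_cross = εσ·A_surf·T⁴  ⇒  T⁴ = (1−a)S/(4σ).
T⁴ = 0.620·3310/(4·5.67×10⁻⁸) = 9.049×10⁹ K⁴.
T = (9.049×10⁹)^(1/4).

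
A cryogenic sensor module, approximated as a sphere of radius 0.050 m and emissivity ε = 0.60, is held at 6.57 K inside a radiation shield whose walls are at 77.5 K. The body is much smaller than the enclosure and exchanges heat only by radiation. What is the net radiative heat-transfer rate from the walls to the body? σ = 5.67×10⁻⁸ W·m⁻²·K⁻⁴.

For a small grey body in a large enclosure: P_net = εσA(T_body⁴ − T_wall⁴).
A = 4πr² = 0.03142 m²; T_body⁴ − T_wall⁴ = 1863 − 3.608×10⁷ = -3.607×10⁷ K⁴.
|P_net| = 0.60·5.67×10⁻⁸·0.03142·3.607×10⁷.

P_net ≈ 0.0386 W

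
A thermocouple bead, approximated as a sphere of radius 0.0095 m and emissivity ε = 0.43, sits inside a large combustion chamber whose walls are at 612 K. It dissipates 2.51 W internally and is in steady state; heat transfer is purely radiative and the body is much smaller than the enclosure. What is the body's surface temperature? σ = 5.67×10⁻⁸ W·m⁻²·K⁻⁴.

For a small grey body in a large enclosure, net radiated power = εσA(T⁴ − T_w⁴).
Steady state: P = εσA(T⁴ − T_w⁴) with A = 4πr² = 0.001134 m².
T⁴ = P/(εσA) + T_w⁴ = 2.51/(0.43·5.67×10⁻⁸·0.001134) + (612)⁴
    = 9.077×10¹⁰ + 1.403×10¹¹ = 2.311×10¹¹ K⁴.

T ≈ 693 K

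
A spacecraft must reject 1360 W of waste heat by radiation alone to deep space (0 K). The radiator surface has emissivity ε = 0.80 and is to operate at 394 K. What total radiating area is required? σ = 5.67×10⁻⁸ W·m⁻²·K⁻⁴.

A ≈ 1.24 m²

P = εσA T⁴ ⇒ A = P/(εσT⁴).
T⁴ = 2.410×10¹⁰ K⁴.
A = 1360/(0.80 × 5.67×10⁻⁸ × 2.410×10¹⁰).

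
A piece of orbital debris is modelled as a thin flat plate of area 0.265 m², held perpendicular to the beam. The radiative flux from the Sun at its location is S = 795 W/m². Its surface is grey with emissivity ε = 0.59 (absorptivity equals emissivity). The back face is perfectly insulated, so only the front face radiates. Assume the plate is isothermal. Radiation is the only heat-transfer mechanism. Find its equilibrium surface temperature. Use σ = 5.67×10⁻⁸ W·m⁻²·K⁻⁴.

T ≈ 344 K

At equilibrium, absorbed power = emitted power.
Absorbing cross-section = A = 0.2650 m²; emitting surface = A = 0.2650 m² (ratio 1).
εS·A_cross = εσ·A_surf·T⁴  ⇒  T⁴ = S/(1σ)   (ε cancels).
T⁴ = 795/(1·5.67×10⁻⁸) = 1.402×10¹⁰ K⁴.
T = (1.402×10¹⁰)^(1/4).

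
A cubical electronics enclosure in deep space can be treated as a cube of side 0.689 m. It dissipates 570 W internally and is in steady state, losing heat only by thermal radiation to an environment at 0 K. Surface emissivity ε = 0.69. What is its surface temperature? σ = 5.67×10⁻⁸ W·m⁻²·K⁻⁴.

T ≈ 267 K

Steady state: internal power = radiated power, P = εσA T⁴.
Radiating area A = 6L² = 2.848 m².
T⁴ = P/(εσA) = 570/(0.69·5.67×10⁻⁸·2.848) = 5.115×10⁹ K⁴.
T = (5.115×10⁹)^(1/4).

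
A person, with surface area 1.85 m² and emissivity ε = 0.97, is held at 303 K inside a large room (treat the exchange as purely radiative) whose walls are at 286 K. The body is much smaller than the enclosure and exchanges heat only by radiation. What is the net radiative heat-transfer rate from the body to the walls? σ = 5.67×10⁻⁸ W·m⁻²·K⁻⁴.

P_net ≈ 177 W

For a small grey body in a large enclosure: P_net = εσA(T_body⁴ − T_wall⁴).
A = 1.85 m²; T_body⁴ − T_wall⁴ = 8.429×10⁹ − 6.691×10⁹ = 1.738×10⁹ K⁴.
|P_net| = 0.97·5.67×10⁻⁸·1.850·1.738×10⁹.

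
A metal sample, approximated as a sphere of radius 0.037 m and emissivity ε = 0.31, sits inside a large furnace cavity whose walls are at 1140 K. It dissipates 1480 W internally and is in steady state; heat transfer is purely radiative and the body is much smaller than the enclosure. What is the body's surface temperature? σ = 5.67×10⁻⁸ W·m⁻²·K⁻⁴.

T ≈ 1600 K

For a small grey body in a large enclosure, net radiated power = εσA(T⁴ − T_w⁴).
Steady state: P = εσA(T⁴ − T_w⁴) with A = 4πr² = 0.01720 m².
T⁴ = P/(εσA) + T_w⁴ = 1480/(0.31·5.67×10⁻⁸·0.01720) + (1140)⁴
    = 4.894×10¹² + 1.689×10¹² = 6.583×10¹² K⁴.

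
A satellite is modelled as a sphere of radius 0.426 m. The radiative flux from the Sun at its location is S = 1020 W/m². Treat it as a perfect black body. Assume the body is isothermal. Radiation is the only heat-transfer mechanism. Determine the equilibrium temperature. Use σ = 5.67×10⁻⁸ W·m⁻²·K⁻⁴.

At equilibrium, absorbed power = emitted power.
Absorbing cross-section = πr² = 0.5701 m²; emitting surface = 4πr² = 2.280 m² (ratio 4).
S·A_cross = εσ·A_surf·T⁴  ⇒  T⁴ = S/(4σ).
T⁴ = 1.00·1020/(4·5.67×10⁻⁸) = 4.497×10⁹ K⁴.
T = (4.497×10⁹)^(1/4).

T ≈ 259 K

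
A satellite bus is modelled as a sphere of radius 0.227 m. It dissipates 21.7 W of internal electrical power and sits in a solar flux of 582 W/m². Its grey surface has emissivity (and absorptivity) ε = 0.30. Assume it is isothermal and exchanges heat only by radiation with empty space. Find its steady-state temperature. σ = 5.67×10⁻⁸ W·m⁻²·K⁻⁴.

T ≈ 260 K

At steady state, absorbed solar power + internal power = radiated power.
Absorbed: α·S·A_cross = 0.30·582·0.1619 = 28.26 W (cross-section πr²).
Total input = 28.26 + 21.7 = 49.96 W.
Radiated: εσ·A_surf·T⁴ with A_surf = 4πr² = 0.6475 m².
T⁴ = 49.96/(0.30·5.67×10⁻⁸·0.6475) = 4.536×10⁹ K⁴.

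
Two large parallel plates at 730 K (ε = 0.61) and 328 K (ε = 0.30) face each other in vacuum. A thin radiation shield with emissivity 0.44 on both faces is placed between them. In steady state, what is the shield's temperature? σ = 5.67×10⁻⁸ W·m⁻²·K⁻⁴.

T_s ≈ 650 K

In steady state the net flux on the hot side equals that on the cold side.
σ(T₁⁴−T_s⁴)/D₁ = σ(T_s⁴−T₂⁴)/D₂, with D₁ = 1/ε₁+1/ε_s−1 = 2.912, D₂ = 1/ε_s+1/ε₂−1 = 4.606.
Solve for T_s⁴: T_s⁴ = (D₂·T₁⁴ + D₁·T₂⁴)/(D₁+D₂) = 1.785×10¹¹ K⁴.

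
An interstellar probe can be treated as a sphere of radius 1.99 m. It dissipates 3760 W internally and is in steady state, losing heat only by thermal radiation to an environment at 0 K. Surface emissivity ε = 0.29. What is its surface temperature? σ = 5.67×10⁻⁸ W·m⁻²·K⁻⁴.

T ≈ 260 K

Steady state: internal power = radiated power, P = εσA T⁴.
Radiating area A = 4πr² = 49.76 m².
T⁴ = P/(εσA) = 3760/(0.29·5.67×10⁻⁸·49.76) = 4.595×10⁹ K⁴.
T = (4.595×10⁹)^(1/4).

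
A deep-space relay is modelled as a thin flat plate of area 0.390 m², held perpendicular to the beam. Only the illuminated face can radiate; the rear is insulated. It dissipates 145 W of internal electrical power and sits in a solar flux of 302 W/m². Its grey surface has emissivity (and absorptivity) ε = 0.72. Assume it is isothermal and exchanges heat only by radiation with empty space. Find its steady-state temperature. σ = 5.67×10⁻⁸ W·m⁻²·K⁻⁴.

At steady state, absorbed solar power + internal power = radiated power.
Absorbed: α·S·A_cross = 0.72·302·0.3900 = 84.80 W (cross-section A).
Total input = 84.80 + 145 = 229.8 W.
Radiated: εσ·A_surf·T⁴ with A_surf = A = 0.3900 m².
T⁴ = 229.8/(0.72·5.67×10⁻⁸·0.3900) = 1.443×10¹⁰ K⁴.

T ≈ 347 K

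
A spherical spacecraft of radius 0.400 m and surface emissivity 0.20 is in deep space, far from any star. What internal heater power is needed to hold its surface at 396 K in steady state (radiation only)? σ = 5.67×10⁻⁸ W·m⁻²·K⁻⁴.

P = εσ·4πr²·T⁴.
4πr² = 2.011 m²; T⁴ = 2.459×10¹⁰ K⁴.
P = 0.20·5.67×10⁻⁸·2.011·2.459×10¹⁰.

P ≈ 561 W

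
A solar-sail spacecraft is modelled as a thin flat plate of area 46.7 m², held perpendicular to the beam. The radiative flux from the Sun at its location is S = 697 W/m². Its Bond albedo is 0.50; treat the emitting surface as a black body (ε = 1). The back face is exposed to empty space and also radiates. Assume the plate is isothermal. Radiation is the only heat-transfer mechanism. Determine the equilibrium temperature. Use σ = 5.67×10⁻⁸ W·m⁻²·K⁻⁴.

At equilibrium, absorbed power = emitted power.
Absorbing cross-section = A = 46.70 m²; emitting surface = 2A = 93.40 m² (ratio 2).
(1−a)S·A_cross = εσ·A_surf·T⁴  ⇒  T⁴ = (1−a)S/(2σ).
T⁴ = 0.500·697/(2·5.67×10⁻⁸) = 3.073×10⁹ K⁴.
T = (3.073×10⁹)^(1/4).

T ≈ 235 K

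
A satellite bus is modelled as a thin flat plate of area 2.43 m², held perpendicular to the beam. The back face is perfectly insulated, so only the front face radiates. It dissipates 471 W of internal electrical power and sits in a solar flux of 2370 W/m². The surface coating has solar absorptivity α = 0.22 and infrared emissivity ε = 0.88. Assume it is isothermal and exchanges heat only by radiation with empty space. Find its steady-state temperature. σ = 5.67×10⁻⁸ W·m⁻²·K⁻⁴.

T ≈ 346 K

At steady state, absorbed solar power + internal power = radiated power.
Absorbed: α·S·A_cross = 0.22·2370·2.430 = 1267 W (cross-section A).
Total input = 1267 + 471 = 1738 W.
Radiated: εσ·A_surf·T⁴ with A_surf = A = 2.430 m².
T⁴ = 1738/(0.88·5.67×10⁻⁸·2.430) = 1.433×10¹⁰ K⁴.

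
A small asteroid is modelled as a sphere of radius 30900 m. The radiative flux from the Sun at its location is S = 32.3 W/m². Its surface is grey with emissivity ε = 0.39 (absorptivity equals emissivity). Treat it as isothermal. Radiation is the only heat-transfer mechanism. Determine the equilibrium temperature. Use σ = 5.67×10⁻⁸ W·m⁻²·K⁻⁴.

At equilibrium, absorbed power = emitted power.
Absorbing cross-section = πr² = 3.000×10⁹ m²; emitting surface = 4πr² = 1.200×10¹⁰ m² (ratio 4).
εS·A_cross = εσ·A_surf·T⁴  ⇒  T⁴ = S/(4σ)   (ε cancels).
T⁴ = 32.3/(4·5.67×10⁻⁸) = 1.424×10⁸ K⁴.
T = (1.424×10⁸)^(1/4).

T ≈ 109 K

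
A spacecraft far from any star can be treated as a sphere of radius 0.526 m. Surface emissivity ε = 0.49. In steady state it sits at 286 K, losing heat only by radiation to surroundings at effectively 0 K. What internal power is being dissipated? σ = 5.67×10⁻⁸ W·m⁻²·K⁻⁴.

Steady state: P = εσA T⁴.
A = 4πr² = 3.477 m²; T⁴ = (286)⁴ = 6.691×10⁹ K⁴.
P = 0.49 × 5.67×10⁻⁸ × 3.477 × 6.691×10⁹.

P ≈ 646 W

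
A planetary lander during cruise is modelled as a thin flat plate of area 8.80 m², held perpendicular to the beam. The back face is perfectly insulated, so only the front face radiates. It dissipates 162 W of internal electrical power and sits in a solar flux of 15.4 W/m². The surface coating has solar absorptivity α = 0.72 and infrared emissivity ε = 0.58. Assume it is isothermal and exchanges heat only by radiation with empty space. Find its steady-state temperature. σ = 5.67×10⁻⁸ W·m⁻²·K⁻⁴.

T ≈ 173 K

At steady state, absorbed solar power + internal power = radiated power.
Absorbed: α·S·A_cross = 0.72·15.4·8.800 = 97.57 W (cross-section A).
Total input = 97.57 + 162 = 259.6 W.
Radiated: εσ·A_surf·T⁴ with A_surf = A = 8.800 m².
T⁴ = 259.6/(0.58·5.67×10⁻⁸·8.800) = 8.969×10⁸ K⁴.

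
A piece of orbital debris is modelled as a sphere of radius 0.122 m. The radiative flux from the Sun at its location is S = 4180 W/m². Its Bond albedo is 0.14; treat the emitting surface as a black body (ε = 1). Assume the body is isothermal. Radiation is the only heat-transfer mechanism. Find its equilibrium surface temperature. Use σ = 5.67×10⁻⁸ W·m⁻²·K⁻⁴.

At equilibrium, absorbed power = emitted power.
Absorbing cross-section = πr² = 0.04676 m²; emitting surface = 4πr² = 0.1870 m² (ratio 4).
(1−a)S·A_cross = εσ·A_surf·T⁴  ⇒  T⁴ = (1−a)S/(4σ).
T⁴ = 0.860·4180/(4·5.67×10⁻⁸) = 1.585×10¹⁰ K⁴.
T = (1.585×10¹⁰)^(1/4).

T ≈ 355 K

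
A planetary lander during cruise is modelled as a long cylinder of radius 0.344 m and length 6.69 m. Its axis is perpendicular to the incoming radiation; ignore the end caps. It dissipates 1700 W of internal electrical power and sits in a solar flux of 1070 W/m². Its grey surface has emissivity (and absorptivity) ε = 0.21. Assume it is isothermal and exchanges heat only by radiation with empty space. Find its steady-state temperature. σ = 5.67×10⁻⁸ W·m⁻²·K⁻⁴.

T ≈ 355 K

At steady state, absorbed solar power + internal power = radiated power.
Absorbed: α·S·A_cross = 0.21·1070·4.603 = 1034 W (cross-section 2rL).
Total input = 1034 + 1700 = 2734 W.
Radiated: εσ·A_surf·T⁴ with A_surf = 2πrL = 14.46 m².
T⁴ = 2734/(0.21·5.67×10⁻⁸·14.46) = 1.588×10¹⁰ K⁴.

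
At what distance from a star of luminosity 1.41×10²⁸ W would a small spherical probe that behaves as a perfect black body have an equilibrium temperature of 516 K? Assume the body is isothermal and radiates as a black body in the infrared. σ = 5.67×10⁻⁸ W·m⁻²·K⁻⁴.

For an isothermal black-emitting sphere, (1−a)S·πr² = σ·4πr²·T⁴ ⇒ S = 4σT⁴/(1−a).
S = 4·5.67×10⁻⁸·(516)⁴/1.00 = 16080 W/m².
Flux falls as S = L/(4πd²), so d = √(L/(4πS)) = √(1.41×10²⁸/(4π·16080)).

d ≈ 2.64×10¹¹ m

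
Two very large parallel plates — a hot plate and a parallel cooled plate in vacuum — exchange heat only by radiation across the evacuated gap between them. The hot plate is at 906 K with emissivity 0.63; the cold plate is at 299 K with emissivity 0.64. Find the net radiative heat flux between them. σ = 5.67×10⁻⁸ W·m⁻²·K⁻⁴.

For two infinite grey parallel plates, q = σ(T₁⁴ − T₂⁴)/(1/ε₁ + 1/ε₂ − 1).
T₁⁴ − T₂⁴ = 6.738×10¹¹ − 7.993×10⁹ = 6.658×10¹¹ K⁴.
1/ε₁ + 1/ε₂ − 1 = 1.587 + 1.562 − 1 = 2.150.
q = 5.67×10⁻⁸ × 6.658×10¹¹ / 2.150.

q ≈ 17600 W/m²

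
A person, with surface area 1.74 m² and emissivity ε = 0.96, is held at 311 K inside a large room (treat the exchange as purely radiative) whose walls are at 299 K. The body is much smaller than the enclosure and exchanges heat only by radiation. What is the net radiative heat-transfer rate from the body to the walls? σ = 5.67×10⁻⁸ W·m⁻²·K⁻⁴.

P_net ≈ 129 W

For a small grey body in a large enclosure: P_net = εσA(T_body⁴ − T_wall⁴).
A = 1.74 m²; T_body⁴ − T_wall⁴ = 9.355×10⁹ − 7.993×10⁹ = 1.362×10⁹ K⁴.
|P_net| = 0.96·5.67×10⁻⁸·1.740·1.362×10⁹.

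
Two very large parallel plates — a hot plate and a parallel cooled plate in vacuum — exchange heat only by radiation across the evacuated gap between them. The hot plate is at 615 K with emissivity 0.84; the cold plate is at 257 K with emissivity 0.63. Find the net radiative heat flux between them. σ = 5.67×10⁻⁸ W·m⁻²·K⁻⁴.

For two infinite grey parallel plates, q = σ(T₁⁴ − T₂⁴)/(1/ε₁ + 1/ε₂ − 1).
T₁⁴ − T₂⁴ = 1.431×10¹¹ − 4.362×10⁹ = 1.387×10¹¹ K⁴.
1/ε₁ + 1/ε₂ − 1 = 1.190 + 1.587 − 1 = 1.778.
q = 5.67×10⁻⁸ × 1.387×10¹¹ / 1.778.

q ≈ 4420 W/m²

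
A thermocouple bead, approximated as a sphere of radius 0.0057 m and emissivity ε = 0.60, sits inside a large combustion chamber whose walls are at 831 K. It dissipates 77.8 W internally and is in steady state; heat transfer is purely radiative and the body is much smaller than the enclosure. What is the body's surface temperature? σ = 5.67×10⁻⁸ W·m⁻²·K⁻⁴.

T ≈ 1570 K

For a small grey body in a large enclosure, net radiated power = εσA(T⁴ − T_w⁴).
Steady state: P = εσA(T⁴ − T_w⁴) with A = 4πr² = 4.083×10⁻⁴ m².
T⁴ = P/(εσA) + T_w⁴ = 77.8/(0.60·5.67×10⁻⁸·4.083×10⁻⁴) + (831)⁴
    = 5.601×10¹² + 4.769×10¹¹ = 6.078×10¹² K⁴.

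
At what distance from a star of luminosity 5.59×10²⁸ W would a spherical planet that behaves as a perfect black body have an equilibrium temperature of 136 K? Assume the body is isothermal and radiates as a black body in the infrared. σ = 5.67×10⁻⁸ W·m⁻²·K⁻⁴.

d ≈ 7.57×10¹² m

For an isothermal black-emitting sphere, (1−a)S·πr² = σ·4πr²·T⁴ ⇒ S = 4σT⁴/(1−a).
S = 4·5.67×10⁻⁸·(136)⁴/1.00 = 77.59 W/m².
Flux falls as S = L/(4πd²), so d = √(L/(4πS)) = √(5.59×10²⁸/(4π·77.59)).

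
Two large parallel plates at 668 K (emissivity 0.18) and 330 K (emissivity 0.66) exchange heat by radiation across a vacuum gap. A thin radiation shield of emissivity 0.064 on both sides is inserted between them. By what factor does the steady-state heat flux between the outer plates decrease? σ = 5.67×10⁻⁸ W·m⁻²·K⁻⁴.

factor ≈ 5.98

Without shield: q₀ = σΔ(T⁴)/(1/ε₁+1/ε₂−1) with denominator 6.071.
With shield the two gaps are in series; the resistances add: (1/ε₁+1/ε_s−1)+(1/ε_s+1/ε₂−1) = 20.18+16.14 = 36.32.
Heat-flux ratio q₀/q = 36.32/6.071.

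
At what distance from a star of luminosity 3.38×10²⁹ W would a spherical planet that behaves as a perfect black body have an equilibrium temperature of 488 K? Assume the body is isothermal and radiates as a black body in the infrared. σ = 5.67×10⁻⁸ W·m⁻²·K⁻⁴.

d ≈ 1.45×10¹² m

For an isothermal black-emitting sphere, (1−a)S·πr² = σ·4πr²·T⁴ ⇒ S = 4σT⁴/(1−a).
S = 4·5.67×10⁻⁸·(488)⁴/1.00 = 12860 W/m².
Flux falls as S = L/(4πd²), so d = √(L/(4πS)) = √(3.38×10²⁹/(4π·12860)).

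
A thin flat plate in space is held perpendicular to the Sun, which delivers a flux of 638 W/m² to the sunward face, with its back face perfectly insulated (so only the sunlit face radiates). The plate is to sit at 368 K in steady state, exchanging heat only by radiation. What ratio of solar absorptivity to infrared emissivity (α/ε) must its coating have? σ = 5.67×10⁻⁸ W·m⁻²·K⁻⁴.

α/ε ≈ 1.63

Balance: αS·A = εσ·1A·T⁴ ⇒ α/ε = σT⁴/S.
α/ε = 5.67×10⁻⁸·(368)⁴/638 = 5.67×10⁻⁸·1.834×10¹⁰/638.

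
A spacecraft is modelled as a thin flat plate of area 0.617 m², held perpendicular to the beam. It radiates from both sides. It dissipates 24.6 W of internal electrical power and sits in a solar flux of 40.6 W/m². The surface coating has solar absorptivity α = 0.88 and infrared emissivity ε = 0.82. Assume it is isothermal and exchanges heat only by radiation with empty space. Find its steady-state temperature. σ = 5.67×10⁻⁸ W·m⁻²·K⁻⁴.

T ≈ 169 K

At steady state, absorbed solar power + internal power = radiated power.
Absorbed: α·S·A_cross = 0.88·40.6·0.6170 = 22.04 W (cross-section A).
Total input = 22.04 + 24.6 = 46.64 W.
Radiated: εσ·A_surf·T⁴ with A_surf = 2A = 1.234 m².
T⁴ = 46.64/(0.82·5.67×10⁻⁸·1.234) = 8.130×10⁸ K⁴.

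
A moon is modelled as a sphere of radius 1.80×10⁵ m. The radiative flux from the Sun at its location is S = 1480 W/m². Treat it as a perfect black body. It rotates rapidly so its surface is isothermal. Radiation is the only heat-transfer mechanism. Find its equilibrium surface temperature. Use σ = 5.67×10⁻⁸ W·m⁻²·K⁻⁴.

At equilibrium, absorbed power = emitted power.
Absorbing cross-section = πr² = 1.018×10¹¹ m²; emitting surface = 4πr² = 4.072×10¹¹ m² (ratio 4).
S·A_cross = εσ·A_surf·T⁴  ⇒  T⁴ = S/(4σ).
T⁴ = 1.00·1480/(4·5.67×10⁻⁸) = 6.526×10⁹ K⁴.
T = (6.526×10⁹)^(1/4).

T ≈ 284 K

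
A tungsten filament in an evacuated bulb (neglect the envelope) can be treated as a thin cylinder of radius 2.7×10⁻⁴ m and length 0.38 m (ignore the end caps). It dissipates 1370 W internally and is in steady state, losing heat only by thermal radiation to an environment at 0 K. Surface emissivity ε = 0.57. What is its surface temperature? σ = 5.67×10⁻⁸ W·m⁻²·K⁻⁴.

Steady state: internal power = radiated power, P = εσA T⁴.
Radiating area A = 2πrL = 6.447×10⁻⁴ m².
T⁴ = P/(εσA) = 1370/(0.57·5.67×10⁻⁸·6.447×10⁻⁴) = 6.576×10¹³ K⁴.
T = (6.576×10¹³)^(1/4).

T ≈ 2850 K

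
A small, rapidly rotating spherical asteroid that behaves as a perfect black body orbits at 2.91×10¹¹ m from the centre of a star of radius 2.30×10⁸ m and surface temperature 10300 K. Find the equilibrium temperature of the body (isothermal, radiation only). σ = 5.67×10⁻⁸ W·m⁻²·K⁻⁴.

The star's surface emits σT_*⁴; at distance d the flux is S = σT_*⁴(R_*/d)².
S = 5.67×10⁻⁸·(10300)⁴·(2.30×10⁸/2.91×10¹¹)² = 398.7 W/m².
For an isothermal sphere T⁴ = (1−a)S/(4σ) = 1.758×10⁹ K⁴.

T ≈ 205 K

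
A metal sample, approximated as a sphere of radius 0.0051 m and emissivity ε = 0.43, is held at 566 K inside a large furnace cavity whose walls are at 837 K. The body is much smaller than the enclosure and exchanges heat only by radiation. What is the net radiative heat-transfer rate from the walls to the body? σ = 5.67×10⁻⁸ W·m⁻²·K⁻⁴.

P_net ≈ 3.09 W

For a small grey body in a large enclosure: P_net = εσA(T_body⁴ − T_wall⁴).
A = 4πr² = 3.269×10⁻⁴ m²; T_body⁴ − T_wall⁴ = 1.026×10¹¹ − 4.908×10¹¹ = -3.882×10¹¹ K⁴.
|P_net| = 0.43·5.67×10⁻⁸·3.269×10⁻⁴·3.882×10¹¹.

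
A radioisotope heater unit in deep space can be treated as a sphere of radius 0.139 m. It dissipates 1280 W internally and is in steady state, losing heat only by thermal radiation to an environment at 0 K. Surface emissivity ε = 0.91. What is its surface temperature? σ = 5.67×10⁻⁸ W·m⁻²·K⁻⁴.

T ≈ 565 K

Steady state: internal power = radiated power, P = εσA T⁴.
Radiating area A = 4πr² = 0.2428 m².
T⁴ = P/(εσA) = 1280/(0.91·5.67×10⁻⁸·0.2428) = 1.022×10¹¹ K⁴.
T = (1.022×10¹¹)^(1/4).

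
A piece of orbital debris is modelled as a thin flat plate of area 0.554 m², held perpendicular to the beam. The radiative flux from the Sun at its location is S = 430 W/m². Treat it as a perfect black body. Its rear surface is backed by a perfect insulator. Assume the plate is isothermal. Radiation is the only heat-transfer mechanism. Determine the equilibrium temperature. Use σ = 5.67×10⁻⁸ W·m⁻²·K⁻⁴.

At equilibrium, absorbed power = emitted power.
Absorbing cross-section = A = 0.5540 m²; emitting surface = A = 0.5540 m² (ratio 1).
S·A_cross = εσ·A_surf·T⁴  ⇒  T⁴ = S/(1σ).
T⁴ = 1.00·430/(1·5.67×10⁻⁸) = 7.584×10⁹ K⁴.
T = (7.584×10⁹)^(1/4).

T ≈ 295 K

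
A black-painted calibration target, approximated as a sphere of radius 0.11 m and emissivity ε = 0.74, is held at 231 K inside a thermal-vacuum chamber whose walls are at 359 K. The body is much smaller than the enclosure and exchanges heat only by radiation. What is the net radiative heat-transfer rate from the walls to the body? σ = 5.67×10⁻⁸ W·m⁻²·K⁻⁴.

For a small grey body in a large enclosure: P_net = εσA(T_body⁴ − T_wall⁴).
A = 4πr² = 0.1521 m²; T_body⁴ − T_wall⁴ = 2.847×10⁹ − 1.661×10¹⁰ = -1.376×10¹⁰ K⁴.
|P_net| = 0.74·5.67×10⁻⁸·0.1521·1.376×10¹⁰.

P_net ≈ 87.8 W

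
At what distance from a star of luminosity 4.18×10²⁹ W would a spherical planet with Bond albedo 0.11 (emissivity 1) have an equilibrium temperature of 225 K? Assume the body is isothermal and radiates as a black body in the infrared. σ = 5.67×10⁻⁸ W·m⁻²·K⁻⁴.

For an isothermal black-emitting sphere, (1−a)S·πr² = σ·4πr²·T⁴ ⇒ S = 4σT⁴/(1−a).
S = 4·5.67×10⁻⁸·(225)⁴/0.890 = 653.1 W/m².
Flux falls as S = L/(4πd²), so d = √(L/(4πS)) = √(4.18×10²⁹/(4π·653.1)).

d ≈ 7.14×10¹² m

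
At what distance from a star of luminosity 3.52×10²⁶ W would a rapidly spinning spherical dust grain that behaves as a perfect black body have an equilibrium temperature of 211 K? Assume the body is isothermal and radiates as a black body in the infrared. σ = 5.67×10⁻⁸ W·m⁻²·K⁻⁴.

d ≈ 2.50×10¹¹ m

For an isothermal black-emitting sphere, (1−a)S·πr² = σ·4πr²·T⁴ ⇒ S = 4σT⁴/(1−a).
S = 4·5.67×10⁻⁸·(211)⁴/1.00 = 449.5 W/m².
Flux falls as S = L/(4πd²), so d = √(L/(4πS)) = √(3.52×10²⁶/(4π·449.5)).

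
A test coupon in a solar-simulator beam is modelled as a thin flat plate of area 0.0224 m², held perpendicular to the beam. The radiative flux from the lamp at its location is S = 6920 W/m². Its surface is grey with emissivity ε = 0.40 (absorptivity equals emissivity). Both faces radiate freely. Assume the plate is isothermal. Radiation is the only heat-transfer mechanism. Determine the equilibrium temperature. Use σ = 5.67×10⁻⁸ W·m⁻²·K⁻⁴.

T ≈ 497 K

At equilibrium, absorbed power = emitted power.
Absorbing cross-section = A = 0.02240 m²; emitting surface = 2A = 0.04480 m² (ratio 2).
εS·A_cross = εσ·A_surf·T⁴  ⇒  T⁴ = S/(2σ)   (ε cancels).
T⁴ = 6920/(2·5.67×10⁻⁸) = 6.102×10¹⁰ K⁴.
T = (6.102×10¹⁰)^(1/4).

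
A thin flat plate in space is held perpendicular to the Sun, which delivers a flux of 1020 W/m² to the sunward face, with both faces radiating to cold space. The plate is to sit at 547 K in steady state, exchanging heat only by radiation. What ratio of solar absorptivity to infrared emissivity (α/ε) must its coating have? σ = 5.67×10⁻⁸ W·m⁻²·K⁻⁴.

Balance: αS·A = εσ·2A·T⁴ ⇒ α/ε = 2σT⁴/S.
α/ε = 2·5.67×10⁻⁸·(547)⁴/1020 = 2·5.67×10⁻⁸·8.953×10¹⁰/1020.

α/ε ≈ 9.95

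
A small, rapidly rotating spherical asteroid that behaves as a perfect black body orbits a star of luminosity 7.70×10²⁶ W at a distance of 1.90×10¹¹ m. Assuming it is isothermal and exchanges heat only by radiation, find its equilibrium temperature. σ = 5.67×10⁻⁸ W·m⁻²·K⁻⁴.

First find the stellar flux at distance d: S = L/(4πd²) = 7.70×10²⁶/(4π·(1.90×10¹¹)²) = 1697 W/m².
For an isothermal sphere, absorbed (1−a)S·πr² = emitted σ·4πr²·T⁴, so T⁴ = (1−a)S/(4σ).
T⁴ = 1.00·1697/(4·5.67×10⁻⁸) = 7.484×10⁹ K⁴.

T ≈ 294 K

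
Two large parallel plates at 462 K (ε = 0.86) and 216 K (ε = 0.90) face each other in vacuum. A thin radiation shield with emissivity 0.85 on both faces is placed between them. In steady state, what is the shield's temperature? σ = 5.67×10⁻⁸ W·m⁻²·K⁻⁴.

In steady state the net flux on the hot side equals that on the cold side.
σ(T₁⁴−T_s⁴)/D₁ = σ(T_s⁴−T₂⁴)/D₂, with D₁ = 1/ε₁+1/ε_s−1 = 1.339, D₂ = 1/ε_s+1/ε₂−1 = 1.288.
Solve for T_s⁴: T_s⁴ = (D₂·T₁⁴ + D₁·T₂⁴)/(D₁+D₂) = 2.344×10¹⁰ K⁴.

T_s ≈ 391 K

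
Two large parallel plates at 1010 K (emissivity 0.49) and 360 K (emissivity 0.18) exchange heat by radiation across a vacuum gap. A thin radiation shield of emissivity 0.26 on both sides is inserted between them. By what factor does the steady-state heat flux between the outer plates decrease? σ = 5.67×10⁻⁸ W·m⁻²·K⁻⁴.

factor ≈ 2.01

Without shield: q₀ = σΔ(T⁴)/(1/ε₁+1/ε₂−1) with denominator 6.596.
With shield the two gaps are in series; the resistances add: (1/ε₁+1/ε_s−1)+(1/ε_s+1/ε₂−1) = 4.887+8.402 = 13.29.
Heat-flux ratio q₀/q = 13.29/6.596.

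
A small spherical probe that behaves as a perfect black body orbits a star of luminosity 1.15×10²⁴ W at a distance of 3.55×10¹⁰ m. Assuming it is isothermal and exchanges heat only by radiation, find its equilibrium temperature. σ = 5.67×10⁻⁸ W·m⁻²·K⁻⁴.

First find the stellar flux at distance d: S = L/(4πd²) = 1.15×10²⁴/(4π·(3.55×10¹⁰)²) = 72.62 W/m².
For an isothermal sphere, absorbed (1−a)S·πr² = emitted σ·4πr²·T⁴, so T⁴ = (1−a)S/(4σ).
T⁴ = 1.00·72.62/(4·5.67×10⁻⁸) = 3.202×10⁸ K⁴.

T ≈ 134 K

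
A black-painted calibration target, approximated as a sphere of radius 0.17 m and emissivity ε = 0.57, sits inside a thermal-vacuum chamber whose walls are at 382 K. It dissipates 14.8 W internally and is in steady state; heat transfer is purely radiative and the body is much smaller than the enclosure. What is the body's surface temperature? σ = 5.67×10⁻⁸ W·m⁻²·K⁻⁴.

T ≈ 388 K

For a small grey body in a large enclosure, net radiated power = εσA(T⁴ − T_w⁴).
Steady state: P = εσA(T⁴ − T_w⁴) with A = 4πr² = 0.3632 m².
T⁴ = P/(εσA) + T_w⁴ = 14.8/(0.57·5.67×10⁻⁸·0.3632) + (382)⁴
    = 1.261×10⁹ + 2.129×10¹⁰ = 2.255×10¹⁰ K⁴.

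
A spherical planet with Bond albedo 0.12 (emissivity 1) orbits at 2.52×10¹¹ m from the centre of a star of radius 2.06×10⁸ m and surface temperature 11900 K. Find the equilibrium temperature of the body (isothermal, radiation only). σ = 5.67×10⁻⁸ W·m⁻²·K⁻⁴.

The star's surface emits σT_*⁴; at distance d the flux is S = σT_*⁴(R_*/d)².
S = 5.67×10⁻⁸·(11900)⁴·(2.06×10⁸/2.52×10¹¹)² = 759.8 W/m².
For an isothermal sphere T⁴ = (1−a)S/(4σ) = 2.948×10⁹ K⁴.

T ≈ 233 K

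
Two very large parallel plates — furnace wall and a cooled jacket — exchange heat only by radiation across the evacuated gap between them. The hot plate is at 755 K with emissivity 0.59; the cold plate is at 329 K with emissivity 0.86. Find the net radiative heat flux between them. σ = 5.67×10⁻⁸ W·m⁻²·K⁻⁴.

For two infinite grey parallel plates, q = σ(T₁⁴ − T₂⁴)/(1/ε₁ + 1/ε₂ − 1).
T₁⁴ − T₂⁴ = 3.249×10¹¹ − 1.172×10¹⁰ = 3.132×10¹¹ K⁴.
1/ε₁ + 1/ε₂ − 1 = 1.695 + 1.163 − 1 = 1.858.
q = 5.67×10⁻⁸ × 3.132×10¹¹ / 1.858.

q ≈ 9560 W/m²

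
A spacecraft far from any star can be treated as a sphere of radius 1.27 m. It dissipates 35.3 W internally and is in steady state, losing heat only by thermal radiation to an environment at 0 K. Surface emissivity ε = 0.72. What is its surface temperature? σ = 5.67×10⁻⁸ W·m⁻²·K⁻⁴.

T ≈ 80.8 K

Steady state: internal power = radiated power, P = εσA T⁴.
Radiating area A = 4πr² = 20.27 m².
T⁴ = P/(εσA) = 35.3/(0.72·5.67×10⁻⁸·20.27) = 4.266×10⁷ K⁴.
T = (4.266×10⁷)^(1/4).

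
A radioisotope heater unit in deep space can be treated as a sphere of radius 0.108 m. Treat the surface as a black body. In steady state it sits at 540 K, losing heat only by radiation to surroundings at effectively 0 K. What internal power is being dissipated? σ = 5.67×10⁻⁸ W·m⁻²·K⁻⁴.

P ≈ 707 W

Steady state: P = εσA T⁴.
A = 4πr² = 0.1466 m²; T⁴ = (540)⁴ = 8.503×10¹⁰ K⁴.
P = 1.0 × 5.67×10⁻⁸ × 0.1466 × 8.503×10¹⁰.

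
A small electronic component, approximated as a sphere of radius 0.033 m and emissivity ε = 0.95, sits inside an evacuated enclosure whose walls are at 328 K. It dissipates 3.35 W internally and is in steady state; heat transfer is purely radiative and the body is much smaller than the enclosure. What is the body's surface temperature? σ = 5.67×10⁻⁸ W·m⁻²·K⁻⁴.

For a small grey body in a large enclosure, net radiated power = εσA(T⁴ − T_w⁴).
Steady state: P = εσA(T⁴ − T_w⁴) with A = 4πr² = 0.01368 m².
T⁴ = P/(εσA) + T_w⁴ = 3.35/(0.95·5.67×10⁻⁸·0.01368) + (328)⁴
    = 4.545×10⁹ + 1.157×10¹⁰ = 1.612×10¹⁰ K⁴.

T ≈ 356 K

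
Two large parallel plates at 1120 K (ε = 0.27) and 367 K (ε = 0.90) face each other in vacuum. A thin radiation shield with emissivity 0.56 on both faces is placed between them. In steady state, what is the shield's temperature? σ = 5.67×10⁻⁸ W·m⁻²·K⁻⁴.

T_s ≈ 832 K

In steady state the net flux on the hot side equals that on the cold side.
σ(T₁⁴−T_s⁴)/D₁ = σ(T_s⁴−T₂⁴)/D₂, with D₁ = 1/ε₁+1/ε_s−1 = 4.489, D₂ = 1/ε_s+1/ε₂−1 = 1.897.
Solve for T_s⁴: T_s⁴ = (D₂·T₁⁴ + D₁·T₂⁴)/(D₁+D₂) = 4.801×10¹¹ K⁴.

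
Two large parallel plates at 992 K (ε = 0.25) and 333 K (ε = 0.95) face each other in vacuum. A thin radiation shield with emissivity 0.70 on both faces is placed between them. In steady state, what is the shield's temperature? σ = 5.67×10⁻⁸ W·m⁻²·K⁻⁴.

In steady state the net flux on the hot side equals that on the cold side.
σ(T₁⁴−T_s⁴)/D₁ = σ(T_s⁴−T₂⁴)/D₂, with D₁ = 1/ε₁+1/ε_s−1 = 4.429, D₂ = 1/ε_s+1/ε₂−1 = 1.481.
Solve for T_s⁴: T_s⁴ = (D₂·T₁⁴ + D₁·T₂⁴)/(D₁+D₂) = 2.519×10¹¹ K⁴.

T_s ≈ 708 K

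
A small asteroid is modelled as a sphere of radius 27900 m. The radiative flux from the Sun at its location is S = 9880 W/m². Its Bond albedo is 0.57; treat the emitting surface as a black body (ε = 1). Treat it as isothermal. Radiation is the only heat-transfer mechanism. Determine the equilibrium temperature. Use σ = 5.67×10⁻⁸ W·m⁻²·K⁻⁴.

At equilibrium, absorbed power = emitted power.
Absorbing cross-section = πr² = 2.445×10⁹ m²; emitting surface = 4πr² = 9.782×10⁹ m² (ratio 4).
(1−a)S·A_cross = εσ·A_surf·T⁴  ⇒  T⁴ = (1−a)S/(4σ).
T⁴ = 0.430·9880/(4·5.67×10⁻⁸) = 1.873×10¹⁰ K⁴.
T = (1.873×10¹⁰)^(1/4).

T ≈ 370 K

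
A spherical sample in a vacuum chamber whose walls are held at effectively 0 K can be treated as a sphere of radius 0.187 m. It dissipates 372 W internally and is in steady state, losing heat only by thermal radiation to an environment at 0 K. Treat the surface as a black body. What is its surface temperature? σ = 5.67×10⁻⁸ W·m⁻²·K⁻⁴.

T ≈ 350 K

Steady state: internal power = radiated power, P = εσA T⁴.
Radiating area A = 4πr² = 0.4394 m².
T⁴ = P/(εσA) = 372/(1.0·5.67×10⁻⁸·0.4394) = 1.493×10¹⁰ K⁴.
T = (1.493×10¹⁰)^(1/4).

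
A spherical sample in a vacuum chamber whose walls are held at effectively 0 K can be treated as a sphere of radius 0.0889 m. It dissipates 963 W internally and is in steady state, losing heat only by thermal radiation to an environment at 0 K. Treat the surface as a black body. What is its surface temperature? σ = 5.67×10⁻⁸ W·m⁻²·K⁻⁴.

Steady state: internal power = radiated power, P = εσA T⁴.
Radiating area A = 4πr² = 0.09931 m².
T⁴ = P/(εσA) = 963/(1.0·5.67×10⁻⁸·0.09931) = 1.710×10¹¹ K⁴.
T = (1.710×10¹¹)^(1/4).

T ≈ 643 K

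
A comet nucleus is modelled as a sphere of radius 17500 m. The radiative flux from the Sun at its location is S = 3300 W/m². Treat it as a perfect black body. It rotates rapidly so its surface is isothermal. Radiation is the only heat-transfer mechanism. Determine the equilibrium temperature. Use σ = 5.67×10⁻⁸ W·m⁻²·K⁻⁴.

T ≈ 347 K

At equilibrium, absorbed power = emitted power.
Absorbing cross-section = πr² = 9.621×10⁸ m²; emitting surface = 4πr² = 3.848×10⁹ m² (ratio 4).
S·A_cross = εσ·A_surf·T⁴  ⇒  T⁴ = S/(4σ).
T⁴ = 1.00·3300/(4·5.67×10⁻⁸) = 1.455×10¹⁰ K⁴.
T = (1.455×10¹⁰)^(1/4).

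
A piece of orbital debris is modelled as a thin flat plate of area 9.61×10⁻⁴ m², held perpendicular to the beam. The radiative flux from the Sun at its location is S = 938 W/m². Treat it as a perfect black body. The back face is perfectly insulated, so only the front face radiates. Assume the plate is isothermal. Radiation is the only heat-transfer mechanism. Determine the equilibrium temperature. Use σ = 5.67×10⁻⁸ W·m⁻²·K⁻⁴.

At equilibrium, absorbed power = emitted power.
Absorbing cross-section = A = 9.610×10⁻⁴ m²; emitting surface = A = 9.610×10⁻⁴ m² (ratio 1).
S·A_cross = εσ·A_surf·T⁴  ⇒  T⁴ = S/(1σ).
T⁴ = 1.00·938/(1·5.67×10⁻⁸) = 1.654×10¹⁰ K⁴.
T = (1.654×10¹⁰)^(1/4).

T ≈ 359 K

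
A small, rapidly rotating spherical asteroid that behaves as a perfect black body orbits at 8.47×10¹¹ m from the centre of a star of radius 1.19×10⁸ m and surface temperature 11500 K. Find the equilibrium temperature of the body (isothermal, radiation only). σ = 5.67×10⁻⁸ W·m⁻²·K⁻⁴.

T ≈ 96.4 K

The star's surface emits σT_*⁴; at distance d the flux is S = σT_*⁴(R_*/d)².
S = 5.67×10⁻⁸·(11500)⁴·(1.19×10⁸/8.47×10¹¹)² = 19.57 W/m².
For an isothermal sphere T⁴ = (1−a)S/(4σ) = 8.631×10⁷ K⁴.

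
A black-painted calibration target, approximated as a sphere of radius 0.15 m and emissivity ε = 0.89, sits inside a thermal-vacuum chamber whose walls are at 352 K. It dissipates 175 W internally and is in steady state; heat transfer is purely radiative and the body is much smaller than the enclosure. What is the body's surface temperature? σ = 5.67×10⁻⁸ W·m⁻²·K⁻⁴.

T ≈ 408 K

For a small grey body in a large enclosure, net radiated power = εσA(T⁴ − T_w⁴).
Steady state: P = εσA(T⁴ − T_w⁴) with A = 4πr² = 0.2827 m².
T⁴ = P/(εσA) + T_w⁴ = 175/(0.89·5.67×10⁻⁸·0.2827) + (352)⁴
    = 1.227×10¹⁰ + 1.535×10¹⁰ = 2.762×10¹⁰ K⁴.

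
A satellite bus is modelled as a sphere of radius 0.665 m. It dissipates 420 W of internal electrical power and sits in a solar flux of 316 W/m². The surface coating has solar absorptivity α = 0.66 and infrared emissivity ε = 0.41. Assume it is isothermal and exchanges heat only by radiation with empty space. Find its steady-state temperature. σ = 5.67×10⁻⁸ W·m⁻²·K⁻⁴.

T ≈ 272 K

At steady state, absorbed solar power + internal power = radiated power.
Absorbed: α·S·A_cross = 0.66·316·1.389 = 289.8 W (cross-section πr²).
Total input = 289.8 + 420 = 709.8 W.
Radiated: εσ·A_surf·T⁴ with A_surf = 4πr² = 5.557 m².
T⁴ = 709.8/(0.41·5.67×10⁻⁸·5.557) = 5.494×10⁹ K⁴.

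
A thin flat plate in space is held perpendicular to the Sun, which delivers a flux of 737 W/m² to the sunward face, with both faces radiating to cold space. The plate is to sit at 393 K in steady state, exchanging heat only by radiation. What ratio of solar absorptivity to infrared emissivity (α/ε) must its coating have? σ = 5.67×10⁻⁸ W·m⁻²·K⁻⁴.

Balance: αS·A = εσ·2A·T⁴ ⇒ α/ε = 2σT⁴/S.
α/ε = 2·5.67×10⁻⁸·(393)⁴/737 = 2·5.67×10⁻⁸·2.385×10¹⁰/737.

α/ε ≈ 3.67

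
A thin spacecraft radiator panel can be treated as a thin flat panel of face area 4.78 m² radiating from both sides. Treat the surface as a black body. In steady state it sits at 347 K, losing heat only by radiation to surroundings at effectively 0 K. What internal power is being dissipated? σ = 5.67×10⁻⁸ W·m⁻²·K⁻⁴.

Steady state: P = εσA T⁴.
A = 2·4.78 = 9.560 m²; T⁴ = (347)⁴ = 1.450×10¹⁰ K⁴.
P = 1.0 × 5.67×10⁻⁸ × 9.560 × 1.450×10¹⁰.

P ≈ 7860 W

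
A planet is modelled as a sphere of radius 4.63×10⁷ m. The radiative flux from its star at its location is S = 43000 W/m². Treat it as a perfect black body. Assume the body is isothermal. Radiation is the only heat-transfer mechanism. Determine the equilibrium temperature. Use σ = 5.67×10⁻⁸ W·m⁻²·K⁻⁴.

T ≈ 660 K

At equilibrium, absorbed power = emitted power.
Absorbing cross-section = πr² = 6.735×10¹⁵ m²; emitting surface = 4πr² = 2.694×10¹⁶ m² (ratio 4).
S·A_cross = εσ·A_surf·T⁴  ⇒  T⁴ = S/(4σ).
T⁴ = 1.00·43000/(4·5.67×10⁻⁸) = 1.896×10¹¹ K⁴.
T = (1.896×10¹¹)^(1/4).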